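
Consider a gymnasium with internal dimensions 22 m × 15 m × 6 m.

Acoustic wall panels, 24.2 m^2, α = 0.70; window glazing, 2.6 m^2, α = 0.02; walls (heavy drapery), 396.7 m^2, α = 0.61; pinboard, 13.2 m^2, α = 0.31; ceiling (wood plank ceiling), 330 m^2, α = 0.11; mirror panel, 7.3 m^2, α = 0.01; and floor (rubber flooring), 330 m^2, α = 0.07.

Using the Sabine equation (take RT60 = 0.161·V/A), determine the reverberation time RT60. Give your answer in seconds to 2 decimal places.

0.99 sec

A = Σ Sᵢαᵢ = 24.2×0.70 + 2.6×0.02 + 396.7×0.61 + 13.2×0.31 + 330×0.11 + 7.3×0.01 + 330×0.07 = 322.544 sabins.
V = 22·15·6 = 1980 m³.
RT60 = 0.161 · V / A = 0.161 × 1980 / 322.544 = 0.99 s.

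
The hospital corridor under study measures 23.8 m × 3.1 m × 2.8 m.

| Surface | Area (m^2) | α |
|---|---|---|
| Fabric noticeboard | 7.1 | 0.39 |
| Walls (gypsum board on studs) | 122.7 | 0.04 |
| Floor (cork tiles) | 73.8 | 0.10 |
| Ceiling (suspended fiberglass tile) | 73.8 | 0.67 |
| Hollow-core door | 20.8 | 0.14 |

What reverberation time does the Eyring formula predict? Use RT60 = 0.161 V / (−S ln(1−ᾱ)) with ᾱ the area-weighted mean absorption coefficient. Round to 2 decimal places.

0.44 sec

Total surface area S = 7.1 + 122.7 + 73.8 + 73.8 + 20.8 = 298.2 m^2.
Absorption A = 7.1×0.39 + 122.7×0.04 + 73.8×0.10 + 73.8×0.67 + 20.8×0.14 = 67.415 sabins.
ᾱ = 67.415 / 298.2 = 0.2261.
−S·ln(1−ᾱ) = −298.2 × ln(1 − 0.2261) = 76.432.
V = 23.8 × 3.1 × 2.8 = 206.584 m³.
T = 0.161·V/[−S·ln(1−ᾱ)] = 0.161·206.584/76.432 = 0.44 s.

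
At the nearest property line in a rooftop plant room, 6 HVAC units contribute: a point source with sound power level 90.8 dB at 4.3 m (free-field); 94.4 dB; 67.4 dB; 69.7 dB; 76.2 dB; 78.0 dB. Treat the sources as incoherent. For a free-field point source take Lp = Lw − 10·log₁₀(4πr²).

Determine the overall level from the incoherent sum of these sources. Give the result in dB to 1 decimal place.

Source at 4.3 m: Lp = 90.8 − 10·log₁₀(4π·4.3²) = 90.8 − 10·log₁₀(232.352) = 67.1 dB.
Sum in the linear (power) domain: Σ 10^(Lᵢ/10) = 10^(67.1/10) + 10^(94.4/10) + 10^(67.4/10) + 10^(69.7/10) + 10^(76.2/10) + 10^(78.0/10) = 2.879e+09.
L_total = 10·log₁₀(2.879e+09) = 94.6 dB.

94.6 dB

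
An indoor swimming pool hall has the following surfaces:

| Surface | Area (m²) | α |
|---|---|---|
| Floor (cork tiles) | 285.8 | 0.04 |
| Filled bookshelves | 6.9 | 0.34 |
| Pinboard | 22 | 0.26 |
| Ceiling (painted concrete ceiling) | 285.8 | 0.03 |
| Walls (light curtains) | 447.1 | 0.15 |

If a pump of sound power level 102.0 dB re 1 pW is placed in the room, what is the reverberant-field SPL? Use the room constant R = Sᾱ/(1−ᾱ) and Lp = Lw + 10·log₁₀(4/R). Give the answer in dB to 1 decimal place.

Σ(Sᵢαᵢ) = 285.8·0.04 + 6.9·0.34 + 22·0.26 + 285.8·0.03 + 447.1·0.15 = 95.137; total area S = 1047.6 m².
ᾱ = 0.0908, so room constant R = A/(1−ᾱ) = 104.638 m².
Lp = 102.0 + 10·log₁₀(4/104.638) = 102.0 + (-14.18) = 87.8 dB.

87.8 dB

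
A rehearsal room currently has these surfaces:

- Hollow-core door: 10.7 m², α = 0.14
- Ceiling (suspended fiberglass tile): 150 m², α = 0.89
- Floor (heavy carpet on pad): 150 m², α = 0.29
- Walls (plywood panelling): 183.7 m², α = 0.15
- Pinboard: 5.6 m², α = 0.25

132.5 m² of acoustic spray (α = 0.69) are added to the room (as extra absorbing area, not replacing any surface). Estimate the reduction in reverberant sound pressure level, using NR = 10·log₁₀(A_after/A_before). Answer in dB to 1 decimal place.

Total absorption A_before = 10.7×0.14 + 150×0.89 + 150×0.29 + 183.7×0.15 + 5.6×0.25
  = 1.498 + 133.500 + 43.500 + 27.555 + 1.400 = 207.453 m² sabins.
Added absorption = 132.5 × 0.69 = 91.425 sabins.
New total A_after = 298.878 sabins.
Reduction = 10 log₁₀(A_after/A_before) = 10 log₁₀(1.4407) = 1.6 dB.

1.6 dB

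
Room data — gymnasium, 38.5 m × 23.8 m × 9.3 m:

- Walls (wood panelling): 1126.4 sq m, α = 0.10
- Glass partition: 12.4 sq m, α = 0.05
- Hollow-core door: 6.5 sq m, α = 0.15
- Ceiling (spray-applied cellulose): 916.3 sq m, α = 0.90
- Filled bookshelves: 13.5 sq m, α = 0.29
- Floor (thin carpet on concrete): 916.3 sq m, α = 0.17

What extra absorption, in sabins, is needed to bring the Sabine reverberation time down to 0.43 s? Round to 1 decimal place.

2092.1 sabins

Total absorption A₁ = 1126.4*0.10 + 12.4*0.05 + 6.5*0.15 + 916.3*0.90 + 13.5*0.29 + 916.3*0.17
  = 112.640 + 0.620 + 0.975 + 824.670 + 3.915 + 155.771 = 1098.591 sq m sabins.
Target A₂ = 0.161·8521.59/0.43 = 3190.642 sabins (V = 8521.59 m³).
Shortfall: 3190.642 − 1098.591 = 2092.1 sabins.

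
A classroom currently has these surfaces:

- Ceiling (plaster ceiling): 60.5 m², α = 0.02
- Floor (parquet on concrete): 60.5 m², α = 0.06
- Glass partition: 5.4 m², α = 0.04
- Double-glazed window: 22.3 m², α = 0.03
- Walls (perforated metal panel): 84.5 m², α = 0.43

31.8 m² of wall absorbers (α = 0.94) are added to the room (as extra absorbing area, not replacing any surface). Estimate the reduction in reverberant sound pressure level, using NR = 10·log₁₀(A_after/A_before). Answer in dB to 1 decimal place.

2.3 dB

Summing Sᵢαᵢ: 1.210 + 3.630 + 0.216 + 0.669 + 36.335 → A_before = 42.060 sabins.
Added absorption = 31.8 × 0.94 = 29.892 sabins.
New total A_after = 71.952 sabins.
NR = 10·log₁₀(71.952/42.060) = 2.3 dB.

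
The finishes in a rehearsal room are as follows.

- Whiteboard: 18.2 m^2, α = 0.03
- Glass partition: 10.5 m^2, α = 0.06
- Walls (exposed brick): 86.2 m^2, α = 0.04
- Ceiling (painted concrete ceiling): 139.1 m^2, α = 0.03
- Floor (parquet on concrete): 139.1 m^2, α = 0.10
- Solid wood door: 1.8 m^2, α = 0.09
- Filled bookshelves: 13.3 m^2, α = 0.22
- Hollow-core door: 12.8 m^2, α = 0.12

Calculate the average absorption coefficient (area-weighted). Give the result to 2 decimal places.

0.06

S = Σ Sᵢ = 18.2 + 10.5 + 86.2 + 139.1 + 139.1 + 1.8 + 13.3 + 12.8 = 421.0 m^2.
Weighted sum Σ Sα = 27.331.
ᾱ = A/S = 0.06.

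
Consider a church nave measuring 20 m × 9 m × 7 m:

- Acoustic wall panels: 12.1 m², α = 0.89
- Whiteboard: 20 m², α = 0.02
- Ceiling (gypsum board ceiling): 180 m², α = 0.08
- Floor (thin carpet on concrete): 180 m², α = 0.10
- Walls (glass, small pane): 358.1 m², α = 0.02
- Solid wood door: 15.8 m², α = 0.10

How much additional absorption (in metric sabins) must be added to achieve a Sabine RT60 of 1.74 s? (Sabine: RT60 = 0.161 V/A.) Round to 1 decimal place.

Equivalent absorption area: A₁ = 12.1·0.89 + 20·0.02 + 180·0.08 + 180·0.10 + 358.1·0.02 + 15.8·0.10 = 52.311 m².
For T = 1.74 s, need A₂ = 0.161·V/T = 0.161·1260/1.74 = 116.586 sabins.
Shortfall: 116.586 − 52.311 = 64.3 sabins.

64.3 sabins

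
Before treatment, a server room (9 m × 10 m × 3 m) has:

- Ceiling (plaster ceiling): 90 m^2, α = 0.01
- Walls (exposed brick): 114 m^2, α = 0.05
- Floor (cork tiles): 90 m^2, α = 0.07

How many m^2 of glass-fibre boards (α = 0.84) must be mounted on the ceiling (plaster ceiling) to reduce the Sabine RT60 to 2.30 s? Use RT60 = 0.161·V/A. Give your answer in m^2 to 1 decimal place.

A₁ = Σ Sᵢαᵢ = 90·0.01 + 114·0.05 + 90·0.07 = 12.900 sabins.
Required A₂ = 0.161·270/2.30 = 18.900 sabins.
ΔA needed = 18.900 − 12.900 = 6.000 sabins.
Net gain per m^2: Δα = 0.84 − 0.01 = 0.83.
Panel area = 6.000 / 0.83 = 7.2 m^2.

7.2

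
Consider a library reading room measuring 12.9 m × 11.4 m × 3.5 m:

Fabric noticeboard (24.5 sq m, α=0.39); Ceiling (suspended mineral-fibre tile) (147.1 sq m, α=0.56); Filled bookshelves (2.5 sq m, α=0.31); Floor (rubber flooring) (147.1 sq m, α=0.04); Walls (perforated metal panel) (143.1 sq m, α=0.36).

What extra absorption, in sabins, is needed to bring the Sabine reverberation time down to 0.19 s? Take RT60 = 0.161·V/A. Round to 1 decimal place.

286.0 sabins

Summing Sᵢαᵢ: 9.555 + 82.376 + 0.775 + 5.884 + 51.516 → A₁ = 150.106 sabins.
For T = 0.19 s, need A₂ = 0.161·V/T = 0.161·514.71/0.19 = 436.149 sabins.
Shortfall: 436.149 − 150.106 = 286.0 sabins.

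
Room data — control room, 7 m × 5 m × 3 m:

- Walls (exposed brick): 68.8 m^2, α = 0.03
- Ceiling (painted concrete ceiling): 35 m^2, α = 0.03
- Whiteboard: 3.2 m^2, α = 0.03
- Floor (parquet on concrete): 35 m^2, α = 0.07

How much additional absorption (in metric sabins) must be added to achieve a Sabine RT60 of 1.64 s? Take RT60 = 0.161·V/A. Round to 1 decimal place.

A₁ = Σ Sᵢαᵢ = 68.8*0.03 + 35*0.03 + 3.2*0.03 + 35*0.07 = 5.660 sabins.
Target A₂ = 0.161·105/1.64 = 10.308 sabins (V = 105 m³).
Shortfall: 10.308 − 5.660 = 4.6 sabins.

4.6 sabins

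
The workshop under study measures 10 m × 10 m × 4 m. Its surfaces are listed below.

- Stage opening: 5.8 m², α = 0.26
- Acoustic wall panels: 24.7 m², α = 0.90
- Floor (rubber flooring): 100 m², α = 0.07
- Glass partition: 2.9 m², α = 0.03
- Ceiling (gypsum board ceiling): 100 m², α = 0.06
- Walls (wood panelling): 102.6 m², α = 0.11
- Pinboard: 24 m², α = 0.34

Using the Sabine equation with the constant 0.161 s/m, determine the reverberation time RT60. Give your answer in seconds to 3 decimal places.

Summing Sᵢαᵢ: 1.508 + 22.230 + 7.000 + 0.087 + 6.000 + 11.286 + 8.160 → A = 56.271 sabins.
V = 10·10·4 = 400 m³.
RT60 = 0.161 · V / A = 0.161 × 400 / 56.271 = 1.144 s.

1.144 s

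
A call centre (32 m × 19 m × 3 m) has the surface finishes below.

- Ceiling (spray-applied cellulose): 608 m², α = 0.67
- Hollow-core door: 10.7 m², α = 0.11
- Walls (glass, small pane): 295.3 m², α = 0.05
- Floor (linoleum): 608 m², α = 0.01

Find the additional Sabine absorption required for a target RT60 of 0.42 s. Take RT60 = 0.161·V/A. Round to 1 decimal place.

269.8 sabins

Summing Sᵢαᵢ: 407.360 + 1.177 + 14.765 + 6.080 → A₁ = 429.382 sabins.
For T = 0.42 s, need A₂ = 0.161·V/T = 0.161·1824/0.42 = 699.200 sabins.
Shortfall: 699.200 − 429.382 = 269.8 sabins.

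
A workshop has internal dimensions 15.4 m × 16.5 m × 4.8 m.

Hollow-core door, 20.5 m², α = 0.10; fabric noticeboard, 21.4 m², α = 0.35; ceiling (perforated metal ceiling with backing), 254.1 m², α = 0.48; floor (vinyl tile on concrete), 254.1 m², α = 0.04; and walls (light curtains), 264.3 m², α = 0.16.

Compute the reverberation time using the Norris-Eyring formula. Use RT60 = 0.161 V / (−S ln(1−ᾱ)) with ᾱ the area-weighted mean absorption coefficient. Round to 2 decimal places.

0.94 sec

S = Σ Sᵢ = 814.4 m².
Absorption A = 20.5×0.10 + 21.4×0.35 + 254.1×0.48 + 254.1×0.04 + 264.3×0.16 = 183.960 sabins.
ᾱ = 183.960 / 814.4 = 0.2259.
−S·ln(1−ᾱ) = −814.4 × ln(1 − 0.2259) = 208.531.
V = 15.4 × 16.5 × 4.8 = 1219.68 m³.
RT60 = 0.161 × 1219.68 / 208.531 = 0.94 s.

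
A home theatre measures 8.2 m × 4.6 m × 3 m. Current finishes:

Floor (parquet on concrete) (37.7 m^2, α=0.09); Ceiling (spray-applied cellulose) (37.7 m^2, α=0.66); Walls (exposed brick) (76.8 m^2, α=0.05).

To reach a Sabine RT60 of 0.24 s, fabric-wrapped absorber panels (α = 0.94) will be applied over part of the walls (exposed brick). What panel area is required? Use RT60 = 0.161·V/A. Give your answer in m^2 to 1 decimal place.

49.2

Total absorption A₁ = 37.7×0.09 + 37.7×0.66 + 76.8×0.05
  = 3.393 + 24.882 + 3.840 = 32.115 m^2 sabins.
V = 113.16 m³. Target absorption A₂ = 0.161 × 113.16 / 0.24 = 75.912 sabins.
ΔA needed = 75.912 − 32.115 = 43.797 sabins.
Each m^2 of panel replacing the walls (exposed brick) adds (0.94 − 0.05) = 0.89 sabins.
Panel area = 43.797 / 0.89 = 49.2 m^2.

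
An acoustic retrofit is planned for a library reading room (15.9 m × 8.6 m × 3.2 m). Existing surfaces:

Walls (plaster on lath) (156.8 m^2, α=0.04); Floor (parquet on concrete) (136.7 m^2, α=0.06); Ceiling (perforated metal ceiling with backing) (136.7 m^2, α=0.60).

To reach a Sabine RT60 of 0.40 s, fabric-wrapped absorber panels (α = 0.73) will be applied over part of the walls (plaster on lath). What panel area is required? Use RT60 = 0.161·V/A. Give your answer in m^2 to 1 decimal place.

A₁ = Σ Sᵢαᵢ = 156.8×0.04 + 136.7×0.06 + 136.7×0.60 = 96.494 sabins.
V = 437.568 m³. Target absorption A₂ = 0.161 × 437.568 / 0.40 = 176.121 sabins.
Absorption to add: 176.121 − 96.494 = 79.627 sabins.
Net gain per m^2: Δα = 0.73 − 0.04 = 0.69.
Panel area = 79.627 / 0.69 = 115.4 m^2.

115.4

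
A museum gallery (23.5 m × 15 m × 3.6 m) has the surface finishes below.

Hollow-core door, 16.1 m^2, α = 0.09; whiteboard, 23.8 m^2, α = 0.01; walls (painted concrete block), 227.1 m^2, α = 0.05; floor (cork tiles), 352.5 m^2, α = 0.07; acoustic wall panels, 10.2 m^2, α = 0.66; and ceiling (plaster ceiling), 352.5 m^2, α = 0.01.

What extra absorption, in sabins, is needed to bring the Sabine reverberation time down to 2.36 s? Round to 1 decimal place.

38.6 sabins

Total absorption A₁ = 16.1·0.09 + 23.8·0.01 + 227.1·0.05 + 352.5·0.07 + 10.2·0.66 + 352.5·0.01
  = 1.449 + 0.238 + 11.355 + 24.675 + 6.732 + 3.525 = 47.974 m^2 sabins.
Target A₂ = 0.161·1269/2.36 = 86.572 sabins (V = 1269 m³).
ΔA = A₂ − A₁ = 86.572 − 47.974 = 38.6 sabins.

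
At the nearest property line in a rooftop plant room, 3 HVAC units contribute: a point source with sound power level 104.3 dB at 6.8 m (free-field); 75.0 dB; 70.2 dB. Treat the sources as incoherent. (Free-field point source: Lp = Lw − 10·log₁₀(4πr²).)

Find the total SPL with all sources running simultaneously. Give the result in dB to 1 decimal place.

Source at 6.8 m: Lp = 104.3 − 10·log₁₀(4π·6.8²) = 104.3 − 10·log₁₀(581.069) = 76.7 dB.
Σ 10^(Lᵢ/10) = 8.887e+07.
L_total = 10·log₁₀(8.887e+07) = 79.5 dB.

79.5 dB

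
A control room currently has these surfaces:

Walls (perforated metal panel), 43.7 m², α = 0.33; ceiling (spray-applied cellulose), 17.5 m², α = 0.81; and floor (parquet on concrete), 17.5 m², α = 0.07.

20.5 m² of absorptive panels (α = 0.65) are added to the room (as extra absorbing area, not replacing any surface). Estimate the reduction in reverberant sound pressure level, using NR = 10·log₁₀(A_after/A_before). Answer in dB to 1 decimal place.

A_before = Σ Sᵢαᵢ = 43.7×0.33 + 17.5×0.81 + 17.5×0.07 = 29.821 sabins.
Added absorption = 20.5 × 0.65 = 13.325 sabins.
A_after = 29.821 + 13.325 = 43.146 sabins.
NR = 10·log₁₀(43.146/29.821) = 1.6 dB.

1.6 dB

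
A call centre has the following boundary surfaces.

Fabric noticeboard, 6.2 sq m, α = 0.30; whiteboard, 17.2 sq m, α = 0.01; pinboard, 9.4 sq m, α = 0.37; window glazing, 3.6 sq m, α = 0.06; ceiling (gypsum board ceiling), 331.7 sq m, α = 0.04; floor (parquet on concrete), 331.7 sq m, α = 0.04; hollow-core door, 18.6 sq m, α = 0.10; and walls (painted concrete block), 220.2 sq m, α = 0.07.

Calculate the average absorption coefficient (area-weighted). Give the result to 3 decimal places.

0.053

S = Σ Sᵢ = 6.2 + 17.2 + 9.4 + 3.6 + 331.7 + 331.7 + 18.6 + 220.2 = 938.6 sq m.
A = 6.2×0.30 + 17.2×0.01 + 9.4×0.37 + 3.6×0.06 + 331.7×0.04 + 331.7×0.04 + 18.6×0.10 + 220.2×0.07 = 49.536 sabins.
ᾱ = 49.536 / 938.6 = 0.053.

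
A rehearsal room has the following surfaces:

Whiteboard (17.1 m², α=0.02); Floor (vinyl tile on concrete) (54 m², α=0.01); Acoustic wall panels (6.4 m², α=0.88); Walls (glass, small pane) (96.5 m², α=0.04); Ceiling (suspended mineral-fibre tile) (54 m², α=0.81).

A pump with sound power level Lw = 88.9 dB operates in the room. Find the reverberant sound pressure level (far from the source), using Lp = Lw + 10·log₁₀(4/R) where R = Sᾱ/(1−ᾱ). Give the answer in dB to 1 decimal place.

76.4 dB

A = 54.114 sabins; S = 228.0 m².
ᾱ = 0.2373, so room constant R = A/(1−ᾱ) = 70.951 m².
Lp = Lw + 10 log₁₀(4/R) = 88.9 -12.49 = 76.4 dB.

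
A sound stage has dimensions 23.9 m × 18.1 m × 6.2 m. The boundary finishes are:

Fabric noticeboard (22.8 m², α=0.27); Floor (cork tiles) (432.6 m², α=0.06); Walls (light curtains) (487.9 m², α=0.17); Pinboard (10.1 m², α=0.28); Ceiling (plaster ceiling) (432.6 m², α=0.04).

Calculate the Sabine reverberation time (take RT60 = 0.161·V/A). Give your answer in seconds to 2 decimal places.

Total absorption A = 22.8×0.27 + 432.6×0.06 + 487.9×0.17 + 10.1×0.28 + 432.6×0.04
  = 6.156 + 25.956 + 82.943 + 2.828 + 17.304 = 135.187 m² sabins.
V = 23.9·18.1·6.2 = 2682.058 m³.
RT60 = 0.161 · V / A = 0.161 × 2682.058 / 135.187 = 3.19 s.

3.19 s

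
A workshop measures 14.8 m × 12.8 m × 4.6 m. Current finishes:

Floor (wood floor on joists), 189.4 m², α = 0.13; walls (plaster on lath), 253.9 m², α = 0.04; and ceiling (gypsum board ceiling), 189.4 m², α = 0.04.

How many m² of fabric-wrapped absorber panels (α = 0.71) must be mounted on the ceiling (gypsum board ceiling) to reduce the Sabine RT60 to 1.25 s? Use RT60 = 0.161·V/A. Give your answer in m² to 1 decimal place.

104.3

Summing Sᵢαᵢ: 24.622 + 10.156 + 7.576 → A₁ = 42.354 sabins.
V = 871.424 m³. Target absorption A₂ = 0.161 × 871.424 / 1.25 = 112.239 sabins.
ΔA needed = 112.239 − 42.354 = 69.885 sabins.
Net gain per m²: Δα = 0.71 − 0.04 = 0.67.
Panel area = 69.885 / 0.67 = 104.3 m².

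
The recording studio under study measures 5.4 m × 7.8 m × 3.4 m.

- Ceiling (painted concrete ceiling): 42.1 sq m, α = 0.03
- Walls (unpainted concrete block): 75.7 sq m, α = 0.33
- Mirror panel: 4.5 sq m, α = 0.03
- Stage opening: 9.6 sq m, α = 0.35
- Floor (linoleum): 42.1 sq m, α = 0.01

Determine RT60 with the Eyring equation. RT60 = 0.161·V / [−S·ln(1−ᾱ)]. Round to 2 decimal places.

0.70 s

S = Σ Sᵢ = 174.0 sq m.
Absorption A = 42.1×0.03 + 75.7×0.33 + 4.5×0.03 + 9.6×0.35 + 42.1×0.01 = 30.160 sabins.
ᾱ = 30.160 / 174.0 = 0.1733.
−S·ln(1−ᾱ) = −174.0 × ln(1 − 0.1733) = 33.115.
V = 5.4 × 7.8 × 3.4 = 143.208 m³.
T = 0.161·V/[−S·ln(1−ᾱ)] = 0.161·143.208/33.115 = 0.70 s.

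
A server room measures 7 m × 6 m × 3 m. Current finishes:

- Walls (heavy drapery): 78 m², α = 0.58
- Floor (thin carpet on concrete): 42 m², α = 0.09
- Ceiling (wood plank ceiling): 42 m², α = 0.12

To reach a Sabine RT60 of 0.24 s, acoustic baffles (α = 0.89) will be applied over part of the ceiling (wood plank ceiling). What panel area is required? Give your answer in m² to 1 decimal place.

39.6

Total absorption A₁ = 78×0.58 + 42×0.09 + 42×0.12
  = 45.240 + 3.780 + 5.040 = 54.060 m² sabins.
Required A₂ = 0.161·126/0.24 = 84.525 sabins.
Absorption to add: 84.525 − 54.060 = 30.465 sabins.
Net gain per m²: Δα = 0.89 − 0.12 = 0.77.
Panel area = 30.465 / 0.77 = 39.6 m².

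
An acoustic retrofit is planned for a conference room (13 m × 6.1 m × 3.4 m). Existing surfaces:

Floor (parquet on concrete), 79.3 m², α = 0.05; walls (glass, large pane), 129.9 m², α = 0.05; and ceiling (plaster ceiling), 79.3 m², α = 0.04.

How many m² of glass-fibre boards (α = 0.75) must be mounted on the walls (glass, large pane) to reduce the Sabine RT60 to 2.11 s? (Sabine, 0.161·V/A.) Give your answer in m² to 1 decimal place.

Equivalent absorption area: A₁ = 79.3×0.05 + 129.9×0.05 + 79.3×0.04 = 13.632 m².
V = 269.62 m³. Target absorption A₂ = 0.161 × 269.62 / 2.11 = 20.573 sabins.
Absorption to add: 20.573 − 13.632 = 6.941 sabins.
Each m² of panel replacing the walls (glass, large pane) adds (0.75 − 0.05) = 0.70 sabins.
Panel area = 6.941 / 0.70 = 9.9 m².

9.9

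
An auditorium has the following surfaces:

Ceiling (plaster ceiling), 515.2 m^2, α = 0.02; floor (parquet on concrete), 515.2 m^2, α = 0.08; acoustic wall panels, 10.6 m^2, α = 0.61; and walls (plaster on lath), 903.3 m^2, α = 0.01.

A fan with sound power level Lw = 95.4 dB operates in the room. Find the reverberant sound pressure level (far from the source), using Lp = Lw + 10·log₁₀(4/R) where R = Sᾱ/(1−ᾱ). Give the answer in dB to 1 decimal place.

Σ(Sᵢαᵢ) = 515.2·0.02 + 515.2·0.08 + 10.6·0.61 + 903.3·0.01 = 67.019; total area S = 1944.3 m^2.
ᾱ = 0.0345, so room constant R = A/(1−ᾱ) = 69.414 m^2.
Lp = Lw + 10 log₁₀(4/R) = 95.4 -12.39 = 83.0 dB.

83.0 dB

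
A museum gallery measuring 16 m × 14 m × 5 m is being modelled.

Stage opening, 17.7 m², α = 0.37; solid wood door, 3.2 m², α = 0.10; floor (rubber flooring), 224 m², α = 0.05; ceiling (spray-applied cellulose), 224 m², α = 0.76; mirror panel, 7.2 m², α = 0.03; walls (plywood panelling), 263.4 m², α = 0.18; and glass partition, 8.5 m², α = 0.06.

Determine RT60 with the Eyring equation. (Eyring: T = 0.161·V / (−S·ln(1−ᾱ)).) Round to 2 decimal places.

0.63 seconds

S = Σ Sᵢ = 748.0 m².
Σ(Sᵢαᵢ) = 17.7·0.37 + 3.2·0.10 + 224·0.05 + 224·0.76 + 7.2·0.03 + 263.4·0.18 + 8.5·0.06 = 236.447.
Mean coefficient ᾱ = A/S = 0.3161.
−S·ln(1−ᾱ) = −748.0 × ln(1 − 0.3161) = 284.198.
V = 16 × 14 × 5 = 1120 m³.
RT60 = 0.161 × 1120 / 284.198 = 0.63 s.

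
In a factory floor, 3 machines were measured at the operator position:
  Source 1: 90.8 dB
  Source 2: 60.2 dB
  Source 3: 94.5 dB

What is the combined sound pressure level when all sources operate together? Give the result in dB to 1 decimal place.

96.0 dB

Converting to relative power and adding: 10^(90.8/10) + 10^(60.2/10) + 10^(94.5/10) = 4.022e+09.
Back to dB: 10·log₁₀ Σ = 96.0 dB.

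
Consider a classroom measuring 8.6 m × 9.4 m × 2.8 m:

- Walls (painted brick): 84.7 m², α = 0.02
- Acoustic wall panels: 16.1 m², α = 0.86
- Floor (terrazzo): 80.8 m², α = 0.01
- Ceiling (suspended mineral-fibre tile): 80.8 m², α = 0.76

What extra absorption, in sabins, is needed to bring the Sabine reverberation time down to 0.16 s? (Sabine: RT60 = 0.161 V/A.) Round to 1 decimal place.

150.0 sabins

Summing Sᵢαᵢ: 1.694 + 13.846 + 0.808 + 61.408 → A₁ = 77.756 sabins.
Target A₂ = 0.161·226.352/0.16 = 227.767 sabins (V = 226.352 m³).
Shortfall: 227.767 − 77.756 = 150.0 sabins.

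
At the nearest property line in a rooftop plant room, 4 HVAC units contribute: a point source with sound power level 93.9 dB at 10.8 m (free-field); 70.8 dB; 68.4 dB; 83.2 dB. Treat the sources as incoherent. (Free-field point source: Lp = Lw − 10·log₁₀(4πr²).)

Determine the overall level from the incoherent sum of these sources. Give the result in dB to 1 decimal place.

Source at 10.8 m: Lp = 93.9 − 10·log₁₀(4π·10.8²) = 93.9 − 10·log₁₀(1465.741) = 62.2 dB.
Σ 10^(Lᵢ/10) = 2.295e+08.
L_total = 10·log₁₀(2.295e+08) = 83.6 dB.

83.6 dB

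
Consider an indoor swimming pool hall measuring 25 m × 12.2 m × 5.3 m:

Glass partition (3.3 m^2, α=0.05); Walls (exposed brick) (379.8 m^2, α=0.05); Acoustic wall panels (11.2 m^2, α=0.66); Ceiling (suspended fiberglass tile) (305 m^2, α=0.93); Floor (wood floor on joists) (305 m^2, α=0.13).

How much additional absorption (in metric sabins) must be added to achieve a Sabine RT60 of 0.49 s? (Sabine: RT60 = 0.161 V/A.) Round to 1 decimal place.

A₁ = Σ Sᵢαᵢ = 3.3×0.05 + 379.8×0.05 + 11.2×0.66 + 305×0.93 + 305×0.13 = 349.847 sabins.
For T = 0.49 s, need A₂ = 0.161·V/T = 0.161·1616.5/0.49 = 531.136 sabins.
Shortfall: 531.136 − 349.847 = 181.3 sabins.

181.3 sabins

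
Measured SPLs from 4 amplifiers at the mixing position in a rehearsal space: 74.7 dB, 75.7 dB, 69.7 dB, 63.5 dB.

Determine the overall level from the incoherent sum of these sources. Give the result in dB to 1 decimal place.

78.9 dB

Sum in the linear (power) domain: Σ 10^(Lᵢ/10) = 10^(74.7/10) + 10^(75.7/10) + 10^(69.7/10) + 10^(63.5/10) = 7.824e+07.
Back to dB: 10·log₁₀ Σ = 78.9 dB.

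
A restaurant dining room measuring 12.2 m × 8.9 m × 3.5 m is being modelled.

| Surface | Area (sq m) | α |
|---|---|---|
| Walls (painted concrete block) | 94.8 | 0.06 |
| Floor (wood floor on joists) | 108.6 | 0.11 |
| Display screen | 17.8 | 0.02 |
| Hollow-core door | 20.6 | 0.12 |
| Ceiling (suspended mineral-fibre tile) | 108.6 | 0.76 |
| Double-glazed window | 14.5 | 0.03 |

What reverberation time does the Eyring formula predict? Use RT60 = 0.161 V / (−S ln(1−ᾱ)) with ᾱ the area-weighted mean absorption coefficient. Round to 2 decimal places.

S = Σ Sᵢ = 364.9 sq m.
Absorption A = 94.8×0.06 + 108.6×0.11 + 17.8×0.02 + 20.6×0.12 + 108.6×0.76 + 14.5×0.03 = 103.433 sabins.
Mean coefficient ᾱ = A/S = 0.2835.
Eyring denominator: −S ln(1−ᾱ) = 121.649.
V = 12.2 × 8.9 × 3.5 = 380.03 m³.
T = 0.161·V/[−S·ln(1−ᾱ)] = 0.161·380.03/121.649 = 0.50 s.

0.50 seconds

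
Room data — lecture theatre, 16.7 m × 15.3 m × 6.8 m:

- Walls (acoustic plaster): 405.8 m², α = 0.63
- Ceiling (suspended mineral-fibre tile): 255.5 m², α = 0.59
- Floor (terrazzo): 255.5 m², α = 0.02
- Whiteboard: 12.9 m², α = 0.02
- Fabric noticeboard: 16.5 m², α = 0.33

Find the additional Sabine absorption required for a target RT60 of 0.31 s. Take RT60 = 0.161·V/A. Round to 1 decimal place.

485.2 sabins

A₁ = Σ Sᵢαᵢ = 405.8×0.63 + 255.5×0.59 + 255.5×0.02 + 12.9×0.02 + 16.5×0.33 = 417.212 sabins.
Target A₂ = 0.161·1737.468/0.31 = 902.362 sabins (V = 1737.468 m³).
Additional absorption ΔA = 902.362 − 417.212 = 485.2 sabins.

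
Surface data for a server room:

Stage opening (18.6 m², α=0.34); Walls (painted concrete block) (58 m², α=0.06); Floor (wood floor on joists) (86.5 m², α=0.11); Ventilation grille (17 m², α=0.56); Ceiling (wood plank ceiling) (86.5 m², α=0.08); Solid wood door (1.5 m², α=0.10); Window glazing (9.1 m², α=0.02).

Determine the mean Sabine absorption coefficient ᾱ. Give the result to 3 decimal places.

S = Σ Sᵢ = 18.6 + 58 + 86.5 + 17 + 86.5 + 1.5 + 9.1 = 277.2 m².
Σ(Sᵢαᵢ) = 18.6×0.34 + 58×0.06 + 86.5×0.11 + 17×0.56 + 86.5×0.08 + 1.5×0.10 + 9.1×0.02 = 36.091.
ᾱ = 36.091 / 277.2 = 0.130.

0.130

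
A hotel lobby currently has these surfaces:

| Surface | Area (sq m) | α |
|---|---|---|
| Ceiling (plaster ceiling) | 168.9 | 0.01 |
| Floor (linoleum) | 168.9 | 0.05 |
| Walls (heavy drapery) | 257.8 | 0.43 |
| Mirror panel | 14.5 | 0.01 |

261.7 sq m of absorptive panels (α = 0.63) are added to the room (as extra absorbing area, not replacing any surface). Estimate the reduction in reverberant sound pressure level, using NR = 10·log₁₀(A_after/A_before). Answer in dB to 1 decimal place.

Total absorption A_before = 168.9*0.01 + 168.9*0.05 + 257.8*0.43 + 14.5*0.01
  = 1.689 + 8.445 + 110.854 + 0.145 = 121.133 sq m sabins.
Treatment contributes 261.7·0.63 = 164.871 sabins.
New total A_after = 286.004 sabins.
Reduction = 10 log₁₀(A_after/A_before) = 10 log₁₀(2.3611) = 3.7 dB.

3.7 dB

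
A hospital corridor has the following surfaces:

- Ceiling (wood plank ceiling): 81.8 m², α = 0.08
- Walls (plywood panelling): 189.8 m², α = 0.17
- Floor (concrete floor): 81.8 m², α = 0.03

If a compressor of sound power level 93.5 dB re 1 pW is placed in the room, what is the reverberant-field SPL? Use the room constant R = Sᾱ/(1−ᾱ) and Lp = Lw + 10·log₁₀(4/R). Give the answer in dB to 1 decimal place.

82.8 dB

Σ(Sᵢαᵢ) = 81.8×0.08 + 189.8×0.17 + 81.8×0.03 = 41.264; total area S = 353.4 m².
ᾱ = 41.264/353.4 = 0.1168; R = Sᾱ/(1−ᾱ) = 41.264/(1−0.1168) = 46.721 m².
Lp = Lw + 10 log₁₀(4/R) = 93.5 -10.67 = 82.8 dB.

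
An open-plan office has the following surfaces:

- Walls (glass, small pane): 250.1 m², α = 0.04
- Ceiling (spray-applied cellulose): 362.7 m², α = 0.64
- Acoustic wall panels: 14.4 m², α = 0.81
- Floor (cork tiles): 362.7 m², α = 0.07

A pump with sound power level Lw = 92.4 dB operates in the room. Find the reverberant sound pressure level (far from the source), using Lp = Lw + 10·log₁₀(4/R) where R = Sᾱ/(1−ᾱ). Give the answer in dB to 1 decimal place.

72.5 dB

A = 279.185 sabins; S = 989.9 m².
ᾱ = 0.2820, so room constant R = A/(1−ᾱ) = 388.837 m².
Lp = 92.4 + 10·log₁₀(4/388.837) = 92.4 + (-19.88) = 72.5 dB.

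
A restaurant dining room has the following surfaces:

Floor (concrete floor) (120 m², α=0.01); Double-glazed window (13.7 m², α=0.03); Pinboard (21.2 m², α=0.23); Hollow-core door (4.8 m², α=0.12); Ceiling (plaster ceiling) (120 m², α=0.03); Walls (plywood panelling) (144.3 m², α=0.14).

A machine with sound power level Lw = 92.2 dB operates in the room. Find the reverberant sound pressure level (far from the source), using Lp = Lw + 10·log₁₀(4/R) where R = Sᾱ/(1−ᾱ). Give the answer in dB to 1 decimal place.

A = 30.865 sabins; S = 424.0 m².
ᾱ = 0.0728, so room constant R = A/(1−ᾱ) = 33.288 m².
Lp = 92.2 + 10·log₁₀(4/33.288) = 92.2 + (-9.20) = 83.0 dB.

83.0 dB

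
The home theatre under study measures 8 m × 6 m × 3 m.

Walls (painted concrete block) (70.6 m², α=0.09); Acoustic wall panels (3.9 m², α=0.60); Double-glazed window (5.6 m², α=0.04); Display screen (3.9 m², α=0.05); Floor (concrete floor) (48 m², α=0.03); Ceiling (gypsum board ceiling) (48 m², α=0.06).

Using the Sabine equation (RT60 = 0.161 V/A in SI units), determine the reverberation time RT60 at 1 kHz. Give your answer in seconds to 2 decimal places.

1.73 sec

Equivalent absorption area: A = 70.6*0.09 + 3.9*0.60 + 5.6*0.04 + 3.9*0.05 + 48*0.03 + 48*0.06 = 13.433 m².
Room volume: 144 m³.
RT60 = 0.161 · V / A = 0.161 × 144 / 13.433 = 1.73 s.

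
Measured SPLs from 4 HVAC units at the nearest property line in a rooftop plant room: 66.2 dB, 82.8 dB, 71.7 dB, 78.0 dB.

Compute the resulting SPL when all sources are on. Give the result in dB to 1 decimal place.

84.4 dB

Sum in the linear (power) domain: Σ 10^(Lᵢ/10) = 10^(66.2/10) + 10^(82.8/10) + 10^(71.7/10) + 10^(78.0/10) = 2.726e+08.
L_total = 10·log₁₀(2.726e+08) = 84.4 dB.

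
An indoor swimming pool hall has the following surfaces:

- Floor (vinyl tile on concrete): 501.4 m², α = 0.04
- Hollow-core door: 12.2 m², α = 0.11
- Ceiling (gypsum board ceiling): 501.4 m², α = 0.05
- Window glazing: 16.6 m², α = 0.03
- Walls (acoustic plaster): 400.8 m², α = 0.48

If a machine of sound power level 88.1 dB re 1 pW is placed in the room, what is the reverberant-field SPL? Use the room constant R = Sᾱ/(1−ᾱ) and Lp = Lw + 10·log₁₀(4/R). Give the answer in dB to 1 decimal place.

69.5 dB

Σ(Sᵢαᵢ) = 501.4×0.04 + 12.2×0.11 + 501.4×0.05 + 16.6×0.03 + 400.8×0.48 = 239.350; total area S = 1432.4 m².
ᾱ = 0.1671, so room constant R = A/(1−ᾱ) = 287.369 m².
Lp = Lw + 10 log₁₀(4/R) = 88.1 -18.56 = 69.5 dB.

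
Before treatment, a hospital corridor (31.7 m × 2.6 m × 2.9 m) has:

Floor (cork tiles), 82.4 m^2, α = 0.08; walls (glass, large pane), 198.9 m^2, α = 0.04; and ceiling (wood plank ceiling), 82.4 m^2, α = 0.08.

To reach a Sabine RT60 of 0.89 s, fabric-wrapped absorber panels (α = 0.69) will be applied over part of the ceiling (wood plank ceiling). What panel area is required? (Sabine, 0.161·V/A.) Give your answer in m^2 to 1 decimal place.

Equivalent absorption area: A₁ = 82.4*0.08 + 198.9*0.04 + 82.4*0.08 = 21.140 m^2.
Required A₂ = 0.161·239.018/0.89 = 43.238 sabins.
Absorption to add: 43.238 − 21.140 = 22.098 sabins.
Each m^2 of panel replacing the ceiling (wood plank ceiling) adds (0.69 − 0.08) = 0.61 sabins.
Area = ΔA/Δα = 22.098/0.61 = 36.2 m^2.

36.2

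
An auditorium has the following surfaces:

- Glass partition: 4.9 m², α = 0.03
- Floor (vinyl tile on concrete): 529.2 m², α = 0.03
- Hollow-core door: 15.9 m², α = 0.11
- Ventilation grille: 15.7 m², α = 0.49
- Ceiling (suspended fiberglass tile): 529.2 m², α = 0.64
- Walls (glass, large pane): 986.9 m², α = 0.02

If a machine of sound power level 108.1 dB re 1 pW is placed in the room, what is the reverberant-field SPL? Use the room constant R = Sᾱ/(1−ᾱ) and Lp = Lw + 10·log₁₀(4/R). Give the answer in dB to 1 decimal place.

A = 383.891 sabins; S = 2081.8 m².
ᾱ = 0.1844, so room constant R = A/(1−ᾱ) = 470.685 m².
Lp = Lw + 10 log₁₀(4/R) = 108.1 -20.71 = 87.4 dB.

87.4 dB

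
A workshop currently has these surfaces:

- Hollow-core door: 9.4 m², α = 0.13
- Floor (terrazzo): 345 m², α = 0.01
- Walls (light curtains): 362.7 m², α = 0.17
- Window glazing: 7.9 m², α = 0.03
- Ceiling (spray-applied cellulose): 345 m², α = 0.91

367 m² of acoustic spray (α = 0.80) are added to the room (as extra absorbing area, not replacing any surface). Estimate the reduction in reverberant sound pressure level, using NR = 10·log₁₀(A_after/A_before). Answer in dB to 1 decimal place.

2.5 dB

A_before = Σ Sᵢαᵢ = 9.4*0.13 + 345*0.01 + 362.7*0.17 + 7.9*0.03 + 345*0.91 = 380.518 sabins.
Added absorption = 367 × 0.80 = 293.600 sabins.
A_after = 380.518 + 293.600 = 674.118 sabins.
Reduction = 10 log₁₀(A_after/A_before) = 10 log₁₀(1.7716) = 2.5 dB.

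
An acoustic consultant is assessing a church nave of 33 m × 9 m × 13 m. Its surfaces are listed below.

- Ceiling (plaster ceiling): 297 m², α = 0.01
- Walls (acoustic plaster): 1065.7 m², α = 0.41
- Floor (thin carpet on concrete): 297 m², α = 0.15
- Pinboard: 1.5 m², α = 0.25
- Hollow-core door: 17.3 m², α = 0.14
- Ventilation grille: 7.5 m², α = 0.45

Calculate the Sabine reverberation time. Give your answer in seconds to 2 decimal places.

1.27 s

Total absorption A = 297*0.01 + 1065.7*0.41 + 297*0.15 + 1.5*0.25 + 17.3*0.14 + 7.5*0.45
  = 2.970 + 436.937 + 44.550 + 0.375 + 2.422 + 3.375 = 490.629 m² sabins.
Room volume: 3861 m³.
RT60 = 0.161 · V / A = 0.161 × 3861 / 490.629 = 1.27 s.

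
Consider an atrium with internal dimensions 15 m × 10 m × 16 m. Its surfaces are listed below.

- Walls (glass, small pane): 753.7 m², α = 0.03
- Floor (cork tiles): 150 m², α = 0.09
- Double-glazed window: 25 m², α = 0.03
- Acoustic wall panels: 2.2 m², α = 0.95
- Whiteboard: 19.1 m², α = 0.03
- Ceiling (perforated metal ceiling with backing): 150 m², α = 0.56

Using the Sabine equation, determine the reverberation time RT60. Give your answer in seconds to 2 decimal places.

Equivalent absorption area: A = 753.7·0.03 + 150·0.09 + 25·0.03 + 2.2·0.95 + 19.1·0.03 + 150·0.56 = 123.524 m².
Room volume: 2400 m³.
Sabine: RT60 = 0.161 × 2400 / 123.524 = 3.13 s.

3.13 seconds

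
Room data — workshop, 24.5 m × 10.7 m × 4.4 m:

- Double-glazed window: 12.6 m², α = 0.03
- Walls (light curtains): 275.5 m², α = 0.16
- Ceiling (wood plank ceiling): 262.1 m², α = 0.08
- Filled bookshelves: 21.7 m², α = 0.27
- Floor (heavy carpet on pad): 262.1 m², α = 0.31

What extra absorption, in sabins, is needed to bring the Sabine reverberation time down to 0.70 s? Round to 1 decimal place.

Total absorption A₁ = 12.6×0.03 + 275.5×0.16 + 262.1×0.08 + 21.7×0.27 + 262.1×0.31
  = 0.378 + 44.080 + 20.968 + 5.859 + 81.251 = 152.536 m² sabins.
V = 1153.46 m³. Required absorption A₂ = 0.161 × 1153.46 / 0.70 = 265.296 sabins.
Shortfall: 265.296 − 152.536 = 112.8 sabins.

112.8 sabins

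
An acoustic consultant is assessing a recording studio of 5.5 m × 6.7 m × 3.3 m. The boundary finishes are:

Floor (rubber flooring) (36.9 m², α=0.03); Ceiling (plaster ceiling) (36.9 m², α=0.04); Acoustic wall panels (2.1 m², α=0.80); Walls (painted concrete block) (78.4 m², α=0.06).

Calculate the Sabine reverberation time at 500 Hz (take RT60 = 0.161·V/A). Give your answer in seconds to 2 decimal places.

2.18 s

A = Σ Sᵢαᵢ = 36.9*0.03 + 36.9*0.04 + 2.1*0.80 + 78.4*0.06 = 8.967 sabins.
Volume V = 5.5 × 6.7 × 3.3 = 121.605 m³.
Sabine: RT60 = 0.161 × 121.605 / 8.967 = 2.18 s.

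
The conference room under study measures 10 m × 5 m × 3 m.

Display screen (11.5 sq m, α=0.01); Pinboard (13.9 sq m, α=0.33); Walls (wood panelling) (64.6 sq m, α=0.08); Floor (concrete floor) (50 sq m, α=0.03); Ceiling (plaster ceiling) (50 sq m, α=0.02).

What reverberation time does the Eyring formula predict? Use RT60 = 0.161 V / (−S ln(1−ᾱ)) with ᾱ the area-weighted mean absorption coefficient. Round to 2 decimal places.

Total surface area S = 11.5 + 13.9 + 64.6 + 50 + 50 = 190.0 sq m.
Absorption A = 11.5×0.01 + 13.9×0.33 + 64.6×0.08 + 50×0.03 + 50×0.02 = 12.370 sabins.
Mean coefficient ᾱ = A/S = 0.0651.
Eyring denominator: −S ln(1−ᾱ) = 12.790.
V = 10 × 5 × 3 = 150 m³.
RT60 = 0.161 × 150 / 12.790 = 1.89 s.

1.89 s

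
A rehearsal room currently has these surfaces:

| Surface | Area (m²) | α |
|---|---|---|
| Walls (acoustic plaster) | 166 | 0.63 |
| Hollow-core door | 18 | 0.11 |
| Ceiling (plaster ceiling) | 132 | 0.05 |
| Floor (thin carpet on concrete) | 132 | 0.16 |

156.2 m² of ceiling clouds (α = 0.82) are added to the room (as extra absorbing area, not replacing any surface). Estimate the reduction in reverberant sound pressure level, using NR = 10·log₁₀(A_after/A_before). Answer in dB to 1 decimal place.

2.9 dB

A_before = Σ Sᵢαᵢ = 166×0.63 + 18×0.11 + 132×0.05 + 132×0.16 = 134.280 sabins.
Treatment contributes 156.2·0.82 = 128.084 sabins.
A_after = 134.280 + 128.084 = 262.364 sabins.
Reduction = 10 log₁₀(A_after/A_before) = 10 log₁₀(1.9539) = 2.9 dB.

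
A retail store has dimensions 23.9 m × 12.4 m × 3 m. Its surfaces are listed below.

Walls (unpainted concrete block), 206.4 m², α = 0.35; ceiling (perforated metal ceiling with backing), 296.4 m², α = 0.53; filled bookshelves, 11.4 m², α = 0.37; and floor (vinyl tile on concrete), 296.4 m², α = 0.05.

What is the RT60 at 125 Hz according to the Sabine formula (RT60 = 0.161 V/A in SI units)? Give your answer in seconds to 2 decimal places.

0.58 s

Total absorption A = 206.4*0.35 + 296.4*0.53 + 11.4*0.37 + 296.4*0.05
  = 72.240 + 157.092 + 4.218 + 14.820 = 248.370 m² sabins.
Room volume: 889.08 m³.
T = 0.161 V/A = 0.161·889.08/248.370 = 0.58 s.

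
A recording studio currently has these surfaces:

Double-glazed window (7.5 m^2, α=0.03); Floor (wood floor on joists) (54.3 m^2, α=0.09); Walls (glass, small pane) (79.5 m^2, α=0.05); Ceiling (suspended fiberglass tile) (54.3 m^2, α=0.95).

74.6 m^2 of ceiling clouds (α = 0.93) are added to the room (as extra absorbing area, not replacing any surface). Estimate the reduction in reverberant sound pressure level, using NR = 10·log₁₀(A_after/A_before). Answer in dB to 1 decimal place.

Summing Sᵢαᵢ: 0.225 + 4.887 + 3.975 + 51.585 → A_before = 60.672 sabins.
Treatment contributes 74.6·0.93 = 69.378 sabins.
New total A_after = 130.050 sabins.
NR = 10·log₁₀(130.050/60.672) = 3.3 dB.

3.3 dB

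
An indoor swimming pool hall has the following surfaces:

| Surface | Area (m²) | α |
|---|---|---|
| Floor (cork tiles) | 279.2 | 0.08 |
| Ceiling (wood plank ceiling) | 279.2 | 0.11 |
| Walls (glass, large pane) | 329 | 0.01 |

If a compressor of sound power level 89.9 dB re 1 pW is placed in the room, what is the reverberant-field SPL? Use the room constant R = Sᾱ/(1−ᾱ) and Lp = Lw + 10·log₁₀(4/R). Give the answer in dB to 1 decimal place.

78.1 dB

A = 56.338 sabins; S = 887.4 m².
ᾱ = 0.0635, so room constant R = A/(1−ᾱ) = 60.158 m².
Lp = Lw + 10 log₁₀(4/R) = 89.9 -11.77 = 78.1 dB.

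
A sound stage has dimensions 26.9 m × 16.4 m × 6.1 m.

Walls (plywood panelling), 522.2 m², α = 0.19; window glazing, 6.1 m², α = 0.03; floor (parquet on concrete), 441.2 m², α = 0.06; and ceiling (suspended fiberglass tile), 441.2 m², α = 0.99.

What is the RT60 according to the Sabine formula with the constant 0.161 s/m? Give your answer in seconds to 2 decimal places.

Equivalent absorption area: A = 522.2×0.19 + 6.1×0.03 + 441.2×0.06 + 441.2×0.99 = 562.661 m².
Room volume: 2691.076 m³.
RT60 = 0.161 · V / A = 0.161 × 2691.076 / 562.661 = 0.77 s.

0.77 s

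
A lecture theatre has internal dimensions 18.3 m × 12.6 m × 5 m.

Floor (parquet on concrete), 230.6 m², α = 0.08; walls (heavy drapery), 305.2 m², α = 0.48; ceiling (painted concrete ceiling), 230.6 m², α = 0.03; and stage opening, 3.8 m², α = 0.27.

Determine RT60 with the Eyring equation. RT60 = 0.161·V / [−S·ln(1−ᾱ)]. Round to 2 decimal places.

0.95 s

S = Σ Sᵢ = 770.2 m².
Absorption A = 230.6×0.08 + 305.2×0.48 + 230.6×0.03 + 3.8×0.27 = 172.888 sabins.
Mean coefficient ᾱ = A/S = 0.2245.
−S·ln(1−ᾱ) = −770.2 × ln(1 − 0.2245) = 195.821.
V = 18.3 × 12.6 × 5 = 1152.9 m³.
RT60 = 0.161 × 1152.9 / 195.821 = 0.95 s.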